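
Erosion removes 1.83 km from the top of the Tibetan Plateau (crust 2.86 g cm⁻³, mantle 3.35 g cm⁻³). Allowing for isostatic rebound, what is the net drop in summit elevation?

0.268 km

Rebound u = e ρ_c/ρ_m = 1.83 km × 2.86/3.35 = 1.562 km.
Net surface drop = e − u = 1.83 km − 1.562 km = e (ρ_m − ρ_c)/ρ_m = 0.268 km.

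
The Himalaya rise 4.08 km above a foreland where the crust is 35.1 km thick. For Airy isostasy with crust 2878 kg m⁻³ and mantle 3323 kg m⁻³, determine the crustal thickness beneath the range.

Root depth r = h ρ_c / (ρ_m − ρ_c) = 4.08 km × 2878 / 445 = 26.39 km.
Total thickness = T + h + r = 35.1 km + 4.08 km + 26.39 km = 65.6 km.

65.6 km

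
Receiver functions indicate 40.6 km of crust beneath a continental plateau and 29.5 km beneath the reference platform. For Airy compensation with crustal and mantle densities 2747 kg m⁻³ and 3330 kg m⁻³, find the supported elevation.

1.94 km

Excess crust Δ = 40.6 km − 29.5 km = 11.1 km, split between elevation h and root r with h + r = Δ.
Airy balance ρ_c h = (ρ_m − ρ_c) r gives r = h ρ_c/(ρ_m − ρ_c), so h (1 + ρ_c/(ρ_m − ρ_c)) = Δ, i.e. h = Δ (ρ_m − ρ_c)/ρ_m.
h = 11.1 km × 583/3330 = 1.94 km.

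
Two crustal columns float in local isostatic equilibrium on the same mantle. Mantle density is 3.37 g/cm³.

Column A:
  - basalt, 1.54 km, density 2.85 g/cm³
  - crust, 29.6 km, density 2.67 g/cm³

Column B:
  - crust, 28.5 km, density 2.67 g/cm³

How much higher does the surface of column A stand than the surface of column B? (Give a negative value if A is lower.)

0.466 km

For any compensation level in the mantle, the mantle terms cancel and isostasy reduces to e = (Σt_A − Σt_B) − (Σ(ρt)_A − Σ(ρt)_B) / ρ_m.
Σt_A = 31.14 km; Σt_B = 28.5 km; Σ(ρt)_A = 83.421; Σ(ρt)_B = 76.095 (in km·g/cm³).
e = (31.14 − 28.5) − (83.421 − 76.095) / 3.37 = 0.466 km.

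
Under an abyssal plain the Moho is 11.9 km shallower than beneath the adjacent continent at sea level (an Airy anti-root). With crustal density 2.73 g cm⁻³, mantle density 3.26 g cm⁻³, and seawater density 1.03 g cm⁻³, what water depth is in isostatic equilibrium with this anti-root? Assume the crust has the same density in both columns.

3.71 km

Replacing a thickness d of crust by seawater at the top must be balanced by replacing crust with mantle at the base: d (ρ_c − ρ_w) = a (ρ_m − ρ_c).
d = a (ρ_m − ρ_c)/(ρ_c − ρ_w) = 11.9 km × 0.53/1.7 = 3.71 km.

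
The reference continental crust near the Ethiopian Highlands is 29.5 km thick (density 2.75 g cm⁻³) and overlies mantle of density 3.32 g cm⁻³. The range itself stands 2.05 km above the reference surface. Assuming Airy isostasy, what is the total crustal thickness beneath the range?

Root depth r = h ρ_c / (ρ_m − ρ_c) = 2.05 km × 2.75 / 0.57 = 9.89 km.
Total thickness = T + h + r = 29.5 km + 2.05 km + 9.89 km = 41.4 km.

41.4 km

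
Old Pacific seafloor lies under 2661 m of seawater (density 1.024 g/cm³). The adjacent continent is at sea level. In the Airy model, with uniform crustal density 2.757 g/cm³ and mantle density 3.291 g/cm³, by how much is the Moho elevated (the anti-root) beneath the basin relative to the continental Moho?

8640 m

By Archimedes' principle applied to the lithosphere: replacing crust with seawater at the top is compensated by replacing crust with mantle at the base: d (ρ_c − ρ_w) = a (ρ_m − ρ_c).
a = d (ρ_c − ρ_w)/(ρ_m − ρ_c) = 2661 m × 1.733/0.534 = 8640 m.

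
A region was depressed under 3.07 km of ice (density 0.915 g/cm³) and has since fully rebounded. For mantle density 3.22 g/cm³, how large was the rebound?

0.872 km

Removing the load lets mantle flow back in; uplift u satisfies ρ_ice t = ρ_m u.
u = t ρ_ice/ρ_m = 3.07 km × 0.915/3.22 = 0.872 km.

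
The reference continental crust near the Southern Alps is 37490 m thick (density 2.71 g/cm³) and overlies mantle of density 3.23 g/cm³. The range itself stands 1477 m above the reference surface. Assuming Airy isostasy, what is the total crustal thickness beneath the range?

46700 m

Root depth r = h ρ_c / (ρ_m − ρ_c) = 1477 m × 2.71 / 0.52 = 7697 m.
Total thickness = T + h + r = 37490 m + 1477 m + 7697 m = 46700 m.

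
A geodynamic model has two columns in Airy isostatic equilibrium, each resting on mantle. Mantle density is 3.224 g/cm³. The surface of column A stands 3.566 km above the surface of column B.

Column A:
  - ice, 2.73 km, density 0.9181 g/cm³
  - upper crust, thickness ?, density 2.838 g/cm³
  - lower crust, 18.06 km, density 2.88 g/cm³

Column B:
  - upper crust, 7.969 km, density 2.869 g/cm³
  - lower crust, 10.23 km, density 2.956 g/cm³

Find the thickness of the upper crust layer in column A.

Take the compensation level at the base of the deeper column (depth z_c below the surface of column A) and equate Σ ρ_i t_i down to z_c; mantle fills any gap and the z_c terms cancel.
Column A: 2.73×0.9181 + x×2.838 + 18.06×2.88 + (z_c − 20.79 − x)×3.224
Column B: 3.566×0 + 7.969×2.869 + 10.23×2.956 + (z_c − 3.566 − 18.199)×3.224
The z_c×3.224 term appears on both sides and cancels. Collect the known terms of each column as K = Σ(ρt)_known − 3.224 × (depth of known layers): K_A = 54.519213 − 3.224×20.79 = −12.507747; K_B = 53.102941 − 3.224×(3.566 + 18.199) = −17.067419.
Balance: K_A − x×(3.224 − 2.838) = K_B, so x = (K_A − K_B)/(3.224 − 2.838) = 4.55967/0.386 = 11.8 km.

11.8 km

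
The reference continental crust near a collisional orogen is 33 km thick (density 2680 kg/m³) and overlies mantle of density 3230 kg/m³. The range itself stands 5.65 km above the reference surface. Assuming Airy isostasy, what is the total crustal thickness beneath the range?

66.2 km

Root depth r = h ρ_c / (ρ_m − ρ_c) = 5.65 km × 2680 / 550 = 27.53 km.
Total thickness = T + h + r = 33 km + 5.65 km + 27.53 km = 66.2 km.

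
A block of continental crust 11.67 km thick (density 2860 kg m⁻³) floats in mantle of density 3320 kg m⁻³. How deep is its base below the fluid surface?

Draft d = t ρ_obj/ρ_fluid = 11.67 km × 2860/3320 = 10.1 km.

10.1 km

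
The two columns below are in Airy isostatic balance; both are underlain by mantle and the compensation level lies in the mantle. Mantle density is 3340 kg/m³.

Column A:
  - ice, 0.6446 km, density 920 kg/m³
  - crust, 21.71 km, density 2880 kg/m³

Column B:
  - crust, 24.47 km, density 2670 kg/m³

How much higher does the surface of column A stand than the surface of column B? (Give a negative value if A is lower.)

−1.45 km

For any compensation level in the mantle, the mantle terms cancel and isostasy reduces to e = (Σt_A − Σt_B) − (Σ(ρt)_A − Σ(ρt)_B) / ρ_m.
Σt_A = 22.3546 km; Σt_B = 24.47 km; Σ(ρt)_A = 63117.832; Σ(ρt)_B = 65334.9 (in km·kg/m³).
e = (22.3546 − 24.47) − (63117.832 − 65334.9) / 3340 = −1.45 km.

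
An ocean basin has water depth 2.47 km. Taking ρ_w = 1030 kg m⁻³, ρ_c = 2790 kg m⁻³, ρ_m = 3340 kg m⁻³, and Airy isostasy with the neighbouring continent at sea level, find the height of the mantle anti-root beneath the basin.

7.9 km

Isostatic balance requires: replacing crust with seawater at the top is compensated by replacing crust with mantle at the base: d (ρ_c − ρ_w) = a (ρ_m − ρ_c).
a = d (ρ_c − ρ_w)/(ρ_m − ρ_c) = 2.47 km × 1760/550 = 7.9 km.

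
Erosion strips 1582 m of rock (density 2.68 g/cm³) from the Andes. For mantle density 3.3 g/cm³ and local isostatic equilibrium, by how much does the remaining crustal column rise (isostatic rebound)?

1280 m

Unloading: uplift u = e ρ_c/ρ_m = 1582 m × 2.68/3.3 = 1280 m.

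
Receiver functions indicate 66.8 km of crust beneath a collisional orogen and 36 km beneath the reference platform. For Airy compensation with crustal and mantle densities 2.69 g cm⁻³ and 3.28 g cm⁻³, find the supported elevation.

5.54 km

Excess crust Δ = 66.8 km − 36 km = 30.8 km, split between elevation h and root r with h + r = Δ.
Airy balance ρ_c h = (ρ_m − ρ_c) r gives r = h ρ_c/(ρ_m − ρ_c), so h (1 + ρ_c/(ρ_m − ρ_c)) = Δ, i.e. h = Δ (ρ_m − ρ_c)/ρ_m.
h = 30.8 km × 0.59/3.28 = 5.54 km.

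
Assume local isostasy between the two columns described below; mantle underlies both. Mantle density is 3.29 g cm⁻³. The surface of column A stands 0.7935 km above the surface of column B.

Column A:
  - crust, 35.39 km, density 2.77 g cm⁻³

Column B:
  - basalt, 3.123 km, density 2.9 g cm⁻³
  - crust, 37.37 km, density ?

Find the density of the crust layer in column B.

2.9 g cm⁻³

Take the compensation level at the base of the deeper column (depth z_c below the surface of column A) and equate Σ ρ_i t_i down to z_c; mantle fills any gap and the z_c terms cancel.
Column A: 35.39×2.77 + (z_c − 35.39)×3.29
Column B: 0.7935×0 + 3.123×2.9 + 37.37×ρ + (z_c − 0.7935 − 40.493)×3.29
The z_c×3.29 term appears on both sides and cancels. Collect the known terms of each column as K = Σ(ρt)_known − 3.29 × (depth of known layers): K_A = 98.0303 − 3.29×35.39 = −18.4028; K_B = 9.0567 − 3.29×(0.7935 + 40.493) = −126.775885.
Balance: K_A = K_B + 37.37×ρ, so ρ = (K_A − K_B)/37.37 = 108.373/37.37 = 2.9 g cm⁻³.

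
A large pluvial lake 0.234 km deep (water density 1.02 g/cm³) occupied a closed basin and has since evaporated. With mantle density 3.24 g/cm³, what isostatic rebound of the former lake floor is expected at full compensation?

u = d ρ_w/ρ_m = 0.234 km × 1.02/3.24 = 0.0737 km.

0.0737 km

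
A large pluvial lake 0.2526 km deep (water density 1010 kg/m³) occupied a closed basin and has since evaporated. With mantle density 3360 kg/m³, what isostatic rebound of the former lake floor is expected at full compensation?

u = d ρ_w/ρ_m = 0.2526 km × 1010/3360 = 0.0759 km.

0.0759 km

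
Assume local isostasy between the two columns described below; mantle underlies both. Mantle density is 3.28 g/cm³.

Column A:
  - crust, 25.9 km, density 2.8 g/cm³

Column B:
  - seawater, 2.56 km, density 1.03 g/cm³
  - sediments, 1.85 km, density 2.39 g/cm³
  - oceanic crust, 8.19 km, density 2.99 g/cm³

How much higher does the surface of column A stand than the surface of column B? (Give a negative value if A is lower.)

0.808 km

For any compensation level in the mantle, the mantle terms cancel and isostasy reduces to e = (Σt_A − Σt_B) − (Σ(ρt)_A − Σ(ρt)_B) / ρ_m.
Σt_A = 25.9 km; Σt_B = 12.6 km; Σ(ρt)_A = 72.52; Σ(ρt)_B = 31.5464 (in km·g/cm³).
e = (25.9 − 12.6) − (72.52 − 31.5464) / 3.28 = 0.808 km.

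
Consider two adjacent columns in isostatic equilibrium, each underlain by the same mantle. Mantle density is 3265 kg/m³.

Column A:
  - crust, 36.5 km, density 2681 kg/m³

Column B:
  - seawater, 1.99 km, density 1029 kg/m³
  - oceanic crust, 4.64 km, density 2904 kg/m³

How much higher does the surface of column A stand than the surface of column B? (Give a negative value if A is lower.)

For any compensation level in the mantle, the mantle terms cancel and isostasy reduces to e = (Σt_A − Σt_B) − (Σ(ρt)_A − Σ(ρt)_B) / ρ_m.
Σt_A = 36.5 km; Σt_B = 6.63 km; Σ(ρt)_A = 97856.5; Σ(ρt)_B = 15522.27 (in km·kg/m³).
e = (36.5 − 6.63) − (97856.5 − 15522.27) / 3265 = 4.65 km.

4.65 km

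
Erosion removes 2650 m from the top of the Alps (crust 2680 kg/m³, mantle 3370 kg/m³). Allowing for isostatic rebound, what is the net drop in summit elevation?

543 m

Rebound u = e ρ_c/ρ_m = 2650 m × 2680/3370 = 2107 m.
Net surface drop = e − u = 2650 m − 2107 m = e (ρ_m − ρ_c)/ρ_m = 543 m.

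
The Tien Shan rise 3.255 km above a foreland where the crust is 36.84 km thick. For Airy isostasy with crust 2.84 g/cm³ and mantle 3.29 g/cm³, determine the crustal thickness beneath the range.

60.6 km

Root depth r = h ρ_c / (ρ_m − ρ_c) = 3.255 km × 2.84 / 0.45 = 20.54 km.
Total thickness = T + h + r = 36.84 km + 3.255 km + 20.54 km = 60.6 km.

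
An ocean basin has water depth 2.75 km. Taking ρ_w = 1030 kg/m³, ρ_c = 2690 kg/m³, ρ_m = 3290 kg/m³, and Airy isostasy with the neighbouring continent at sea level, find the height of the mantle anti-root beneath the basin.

Isostatic balance requires: replacing crust with seawater at the top is compensated by replacing crust with mantle at the base: d (ρ_c − ρ_w) = a (ρ_m − ρ_c).
a = d (ρ_c − ρ_w)/(ρ_m − ρ_c) = 2.75 km × 1660/600 = 7.61 km.

7.61 km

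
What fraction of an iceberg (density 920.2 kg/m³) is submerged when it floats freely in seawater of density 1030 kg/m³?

89.3%

Submerged fraction = ρ_obj/ρ_fluid = 920.2/1030 = 89.3%.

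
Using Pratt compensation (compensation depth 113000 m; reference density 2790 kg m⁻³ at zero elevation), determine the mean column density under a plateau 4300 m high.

2690 kg m⁻³

Pratt balance: ρ_ref D = ρ (D + h).
ρ = ρ_ref D/(D + h) = 2790 × 113000 m/(113000 m + 4300 m) = 2690 kg m⁻³.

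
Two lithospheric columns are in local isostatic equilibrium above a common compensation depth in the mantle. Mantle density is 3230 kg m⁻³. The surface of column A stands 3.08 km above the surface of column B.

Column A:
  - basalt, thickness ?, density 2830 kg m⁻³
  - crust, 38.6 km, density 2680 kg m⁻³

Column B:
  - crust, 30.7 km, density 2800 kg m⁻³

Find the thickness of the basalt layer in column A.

Take the compensation level at the base of the deeper column (depth z_c below the surface of column A) and equate Σ ρ_i t_i down to z_c; mantle fills any gap and the z_c terms cancel.
Column A: x×2830 + 38.6×2680 + (z_c − 38.6 − x)×3230
Column B: 3.08×0 + 30.7×2800 + (z_c − 3.08 − 30.7)×3230
The z_c×3230 term appears on both sides and cancels. Collect the known terms of each column as K = Σ(ρt)_known − 3230 × (depth of known layers): K_A = 103448 − 3230×38.6 = −21230; K_B = 85960 − 3230×(3.08 + 30.7) = −23149.4.
Balance: K_A − x×(3230 − 2830) = K_B, so x = (K_A − K_B)/(3230 − 2830) = 1919.4/400 = 4.8 km.

4.8 km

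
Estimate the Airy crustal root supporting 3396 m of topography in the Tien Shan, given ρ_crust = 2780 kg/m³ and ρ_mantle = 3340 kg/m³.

16900 m

Equating mass per unit area of the two columns: the weight of the topography is balanced by the buoyancy of the root, ρ_c h = (ρ_m − ρ_c) r.
r = h · ρ_c / (ρ_m − ρ_c) = 3396 m × 2780 / (3340 − 2780) = 16900 m.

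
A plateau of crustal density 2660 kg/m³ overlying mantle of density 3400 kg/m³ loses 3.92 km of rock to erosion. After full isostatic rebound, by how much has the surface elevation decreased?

Rebound u = e ρ_c/ρ_m = 3.92 km × 2660/3400 = 3.067 km.
Net surface drop = e − u = 3.92 km − 3.067 km = e (ρ_m − ρ_c)/ρ_m = 0.853 km.

0.853 km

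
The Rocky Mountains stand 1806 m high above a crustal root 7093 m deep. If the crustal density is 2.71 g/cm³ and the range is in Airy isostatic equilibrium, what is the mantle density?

3.4 g/cm³

Airy balance: ρ_c h = (ρ_m − ρ_c) r → ρ_m = ρ_c (1 + h/r).
ρ_m = 2.71 × (1 + 1806 m/7093 m) = 3.4 g/cm³.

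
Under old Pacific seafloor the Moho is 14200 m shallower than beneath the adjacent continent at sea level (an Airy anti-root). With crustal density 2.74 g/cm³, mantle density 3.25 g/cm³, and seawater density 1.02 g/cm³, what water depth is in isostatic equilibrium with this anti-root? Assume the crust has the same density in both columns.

4210 m

Replacing a thickness d of crust by seawater at the top must be balanced by replacing crust with mantle at the base: d (ρ_c − ρ_w) = a (ρ_m − ρ_c).
d = a (ρ_m − ρ_c)/(ρ_c − ρ_w) = 14200 m × 0.51/1.72 = 4210 m.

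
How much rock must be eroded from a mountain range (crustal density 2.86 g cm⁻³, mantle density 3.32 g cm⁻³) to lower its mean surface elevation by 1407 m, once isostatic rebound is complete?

10200 m

Net drop Δ = e − u = e − e ρ_c/ρ_m = e (ρ_m − ρ_c)/ρ_m.
e = Δ ρ_m/(ρ_m − ρ_c) = 1407 m × 3.32/0.46 = 10200 m.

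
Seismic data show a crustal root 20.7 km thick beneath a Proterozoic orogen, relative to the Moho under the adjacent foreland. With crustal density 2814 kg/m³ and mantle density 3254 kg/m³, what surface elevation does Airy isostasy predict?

3.24 km

Equating mass per unit area of the two columns: ρ_c h = (ρ_m − ρ_c) r.
h = r (ρ_m − ρ_c) / ρ_c = 20.7 km × (3254 − 2814) / 2814 = 3.24 km.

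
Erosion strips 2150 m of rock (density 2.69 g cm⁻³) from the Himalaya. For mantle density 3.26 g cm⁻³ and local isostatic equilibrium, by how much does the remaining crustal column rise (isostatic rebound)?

1770 m

Unloading: uplift u = e ρ_c/ρ_m = 2150 m × 2.69/3.26 = 1770 m.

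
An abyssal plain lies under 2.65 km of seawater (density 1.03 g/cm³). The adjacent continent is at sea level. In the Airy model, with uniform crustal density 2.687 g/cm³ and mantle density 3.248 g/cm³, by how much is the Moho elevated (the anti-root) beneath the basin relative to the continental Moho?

7.83 km

For local isostatic compensation: replacing crust with seawater at the top is compensated by replacing crust with mantle at the base: d (ρ_c − ρ_w) = a (ρ_m − ρ_c).
a = d (ρ_c − ρ_w)/(ρ_m − ρ_c) = 2.65 km × 1.657/0.561 = 7.83 km.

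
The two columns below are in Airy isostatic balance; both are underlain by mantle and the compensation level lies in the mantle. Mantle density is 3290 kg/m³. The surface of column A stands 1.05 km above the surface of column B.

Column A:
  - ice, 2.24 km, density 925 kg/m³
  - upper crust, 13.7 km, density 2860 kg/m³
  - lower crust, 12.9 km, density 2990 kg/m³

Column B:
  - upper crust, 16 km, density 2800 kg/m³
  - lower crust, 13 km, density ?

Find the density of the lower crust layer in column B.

3000 kg/m³

Take the compensation level at the base of the deeper column (depth z_c below the surface of column A) and equate Σ ρ_i t_i down to z_c; mantle fills any gap and the z_c terms cancel.
Column A: 2.24×925 + 13.7×2860 + 12.9×2990 + (z_c − 28.84)×3290
Column B: 1.05×0 + 16×2800 + 13×ρ + (z_c − 1.05 − 29)×3290
The z_c×3290 term appears on both sides and cancels. Collect the known terms of each column as K = Σ(ρt)_known − 3290 × (depth of known layers): K_A = 79825 − 3290×28.84 = −15058.6; K_B = 44800 − 3290×(1.05 + 29) = −54064.5.
Balance: K_A = K_B + 13×ρ, so ρ = (K_A − K_B)/13 = 39005.9/13 = 3000 kg/m³.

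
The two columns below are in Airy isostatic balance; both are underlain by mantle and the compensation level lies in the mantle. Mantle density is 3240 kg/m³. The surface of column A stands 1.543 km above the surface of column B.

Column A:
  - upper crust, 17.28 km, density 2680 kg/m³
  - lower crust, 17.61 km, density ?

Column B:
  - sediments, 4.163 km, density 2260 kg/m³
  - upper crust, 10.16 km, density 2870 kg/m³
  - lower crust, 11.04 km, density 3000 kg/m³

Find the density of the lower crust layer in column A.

Take the compensation level at the base of the deeper column (depth z_c below the surface of column A) and equate Σ ρ_i t_i down to z_c; mantle fills any gap and the z_c terms cancel.
Column A: 17.28×2680 + 17.61×ρ + (z_c − 34.89)×3240
Column B: 1.543×0 + 4.163×2260 + 10.16×2870 + 11.04×3000 + (z_c − 1.543 − 25.363)×3240
The z_c×3240 term appears on both sides and cancels. Collect the known terms of each column as K = Σ(ρt)_known − 3240 × (depth of known layers): K_A = 46310.4 − 3240×34.89 = −66733.2; K_B = 71687.58 − 3240×(1.543 + 25.363) = −15487.86.
Balance: K_A + 17.61×ρ = K_B, so ρ = (K_B − K_A)/17.61 = 51245.3/17.61 = 2910 kg/m³.

2910 kg/m³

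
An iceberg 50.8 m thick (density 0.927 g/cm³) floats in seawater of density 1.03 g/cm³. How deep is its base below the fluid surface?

Draft d = t ρ_obj/ρ_fluid = 50.8 m × 0.927/1.03 = 45.7 m.

45.7 m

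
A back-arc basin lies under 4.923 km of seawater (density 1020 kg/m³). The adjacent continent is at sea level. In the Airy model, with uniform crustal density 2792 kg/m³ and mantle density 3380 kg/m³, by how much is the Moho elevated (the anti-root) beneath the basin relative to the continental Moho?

Isostatic balance requires: replacing crust with seawater at the top is compensated by replacing crust with mantle at the base: d (ρ_c − ρ_w) = a (ρ_m − ρ_c).
a = d (ρ_c − ρ_w)/(ρ_m − ρ_c) = 4.923 km × 1772/588 = 14.8 km.

14.8 km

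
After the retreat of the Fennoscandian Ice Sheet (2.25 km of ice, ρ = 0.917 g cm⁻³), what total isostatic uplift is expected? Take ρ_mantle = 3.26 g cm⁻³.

Removing the load lets mantle flow back in; uplift u satisfies ρ_ice t = ρ_m u.
u = t ρ_ice/ρ_m = 2.25 km × 0.917/3.26 = 0.633 km.

0.633 km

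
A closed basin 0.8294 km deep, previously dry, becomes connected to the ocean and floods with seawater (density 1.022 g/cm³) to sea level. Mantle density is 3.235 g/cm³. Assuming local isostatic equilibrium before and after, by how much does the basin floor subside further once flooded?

After flooding the water column is d + s deep. Its weight must equal the weight of mantle displaced by the extra subsidence s: (d + s) ρ_w = s ρ_m.
s = d ρ_w / (ρ_m − ρ_w) = 0.8294 km × 1.022/(3.235 − 1.022) = 0.383 km.

0.383 km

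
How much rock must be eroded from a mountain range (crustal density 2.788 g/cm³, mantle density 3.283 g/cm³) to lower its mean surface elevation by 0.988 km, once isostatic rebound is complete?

6.55 km

Net drop Δ = e − u = e − e ρ_c/ρ_m = e (ρ_m − ρ_c)/ρ_m.
e = Δ ρ_m/(ρ_m − ρ_c) = 0.988 km × 3.283/0.495 = 6.55 km.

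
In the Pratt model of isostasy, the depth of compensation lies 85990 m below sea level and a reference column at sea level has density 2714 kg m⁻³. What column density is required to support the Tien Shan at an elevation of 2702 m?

Pratt balance: ρ_ref D = ρ (D + h).
ρ = ρ_ref D/(D + h) = 2714 × 85990 m/(85990 m + 2702 m) = 2630 kg m⁻³.

2630 kg m⁻³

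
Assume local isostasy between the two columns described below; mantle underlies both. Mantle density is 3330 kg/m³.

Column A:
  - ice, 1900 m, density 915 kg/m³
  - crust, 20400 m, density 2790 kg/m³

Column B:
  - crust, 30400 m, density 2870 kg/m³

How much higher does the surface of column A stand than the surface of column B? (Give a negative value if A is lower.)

487 m

For any compensation level in the mantle, the mantle terms cancel and isostasy reduces to e = (Σt_A − Σt_B) − (Σ(ρt)_A − Σ(ρt)_B) / ρ_m.
Σt_A = 22300 m; Σt_B = 30400 m; Σ(ρt)_A = 58654500; Σ(ρt)_B = 87248000 (in m·kg/m³).
e = (22300 − 30400) − (58654500 − 87248000) / 3330 = 487 m.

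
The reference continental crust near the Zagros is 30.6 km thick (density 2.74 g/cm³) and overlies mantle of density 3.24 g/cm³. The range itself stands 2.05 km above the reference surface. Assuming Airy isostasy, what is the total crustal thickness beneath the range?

43.9 km

Root depth r = h ρ_c / (ρ_m − ρ_c) = 2.05 km × 2.74 / 0.5 = 11.23 km.
Total thickness = T + h + r = 30.6 km + 2.05 km + 11.23 km = 43.9 km.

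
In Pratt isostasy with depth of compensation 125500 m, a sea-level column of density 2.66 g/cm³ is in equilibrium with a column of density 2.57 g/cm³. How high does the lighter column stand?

ρ_ref D = ρ (D + h) → h = D (ρ_ref − ρ)/ρ.
h = 125500 m × (2.66 − 2.57)/2.57 = 4390 m.

4390 m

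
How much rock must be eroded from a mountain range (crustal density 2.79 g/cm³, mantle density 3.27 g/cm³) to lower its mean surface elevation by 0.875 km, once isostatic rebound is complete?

5.96 km

Net drop Δ = e − u = e − e ρ_c/ρ_m = e (ρ_m − ρ_c)/ρ_m.
e = Δ ρ_m/(ρ_m − ρ_c) = 0.875 km × 3.27/0.48 = 5.96 km.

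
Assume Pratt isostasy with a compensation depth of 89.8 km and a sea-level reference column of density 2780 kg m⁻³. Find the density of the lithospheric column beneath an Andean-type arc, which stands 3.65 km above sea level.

2670 kg m⁻³

Pratt balance: ρ_ref D = ρ (D + h).
ρ = ρ_ref D/(D + h) = 2780 × 89.8 km/(89.8 km + 3.65 km) = 2670 kg m⁻³.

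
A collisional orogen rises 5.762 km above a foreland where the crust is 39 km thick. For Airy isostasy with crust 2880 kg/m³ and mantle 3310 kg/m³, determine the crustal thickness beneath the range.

83.4 km

Root depth r = h ρ_c / (ρ_m − ρ_c) = 5.762 km × 2880 / 430 = 38.59 km.
Total thickness = T + h + r = 39 km + 5.762 km + 38.59 km = 83.4 km.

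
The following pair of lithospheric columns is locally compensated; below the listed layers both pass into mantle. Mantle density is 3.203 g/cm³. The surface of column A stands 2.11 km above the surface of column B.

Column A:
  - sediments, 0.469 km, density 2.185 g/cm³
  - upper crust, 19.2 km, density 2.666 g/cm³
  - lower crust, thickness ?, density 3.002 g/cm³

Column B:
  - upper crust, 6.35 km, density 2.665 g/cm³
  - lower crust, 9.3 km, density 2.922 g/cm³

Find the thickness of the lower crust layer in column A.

Take the compensation level at the base of the deeper column (depth z_c below the surface of column A) and equate Σ ρ_i t_i down to z_c; mantle fills any gap and the z_c terms cancel.
Column A: 0.469×2.185 + 19.2×2.666 + x×3.002 + (z_c − 19.669 − x)×3.203
Column B: 2.11×0 + 6.35×2.665 + 9.3×2.922 + (z_c − 2.11 − 15.65)×3.203
The z_c×3.203 term appears on both sides and cancels. Collect the known terms of each column as K = Σ(ρt)_known − 3.203 × (depth of known layers): K_A = 52.211965 − 3.203×19.669 = −10.787842; K_B = 44.09735 − 3.203×(2.11 + 15.65) = −12.78793.
Balance: K_A − x×(3.203 − 3.002) = K_B, so x = (K_A − K_B)/(3.203 − 3.002) = 2.00009/0.201 = 9.95 km.

9.95 km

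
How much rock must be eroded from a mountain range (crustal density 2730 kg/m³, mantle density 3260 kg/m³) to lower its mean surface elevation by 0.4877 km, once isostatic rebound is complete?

Net drop Δ = e − u = e − e ρ_c/ρ_m = e (ρ_m − ρ_c)/ρ_m.
e = Δ ρ_m/(ρ_m − ρ_c) = 0.4877 km × 3260/530 = 3 km.

3 km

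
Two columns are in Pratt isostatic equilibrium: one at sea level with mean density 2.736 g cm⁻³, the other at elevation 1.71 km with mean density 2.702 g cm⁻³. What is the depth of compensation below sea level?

136 km

ρ_ref D = ρ (D + h) → D (ρ_ref − ρ) = ρ h.
D = ρ h/(ρ_ref − ρ) = 2.702 × 1.71 km/(2.736 − 2.702) = 136 km.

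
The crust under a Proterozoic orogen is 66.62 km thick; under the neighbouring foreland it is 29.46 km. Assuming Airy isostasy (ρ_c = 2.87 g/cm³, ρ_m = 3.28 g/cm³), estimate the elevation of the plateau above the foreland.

Excess crust Δ = 66.62 km − 29.46 km = 37.16 km, split between elevation h and root r with h + r = Δ.
Airy balance ρ_c h = (ρ_m − ρ_c) r gives r = h ρ_c/(ρ_m − ρ_c), so h (1 + ρ_c/(ρ_m − ρ_c)) = Δ, i.e. h = Δ (ρ_m − ρ_c)/ρ_m.
h = 37.16 km × 0.41/3.28 = 4.64 km.

4.64 km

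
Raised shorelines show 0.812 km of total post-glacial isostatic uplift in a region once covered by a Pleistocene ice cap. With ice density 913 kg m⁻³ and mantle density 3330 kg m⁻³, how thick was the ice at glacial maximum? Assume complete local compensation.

u = t ρ_ice/ρ_m → t = u ρ_m/ρ_ice = 0.812 km × 3330/913 = 2.96 km.

2.96 km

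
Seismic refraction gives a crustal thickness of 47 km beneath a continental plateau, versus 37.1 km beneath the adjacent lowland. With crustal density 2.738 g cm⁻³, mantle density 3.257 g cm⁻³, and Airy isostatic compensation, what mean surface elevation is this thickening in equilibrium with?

1.58 km

Excess crust Δ = 47 km − 37.1 km = 9.9 km, split between elevation h and root r with h + r = Δ.
Airy balance ρ_c h = (ρ_m − ρ_c) r gives r = h ρ_c/(ρ_m − ρ_c), so h (1 + ρ_c/(ρ_m − ρ_c)) = Δ, i.e. h = Δ (ρ_m − ρ_c)/ρ_m.
h = 9.9 km × 0.519/3.257 = 1.58 km.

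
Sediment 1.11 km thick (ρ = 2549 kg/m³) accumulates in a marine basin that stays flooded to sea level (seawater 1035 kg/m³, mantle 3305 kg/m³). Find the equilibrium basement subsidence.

0.74 km

Submarine loading: the sediment displaces seawater, and the subsidence is in turn flooded, so s (ρ_m − ρ_w) = t (ρ_sed − ρ_w).
s = 1.11 km × (2549 − 1035) / (3305 − 1035) = 0.74 km.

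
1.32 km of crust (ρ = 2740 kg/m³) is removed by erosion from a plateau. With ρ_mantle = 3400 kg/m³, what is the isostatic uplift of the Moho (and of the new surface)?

1.06 km

Unloading: uplift u = e ρ_c/ρ_m = 1.32 km × 2740/3400 = 1.06 km.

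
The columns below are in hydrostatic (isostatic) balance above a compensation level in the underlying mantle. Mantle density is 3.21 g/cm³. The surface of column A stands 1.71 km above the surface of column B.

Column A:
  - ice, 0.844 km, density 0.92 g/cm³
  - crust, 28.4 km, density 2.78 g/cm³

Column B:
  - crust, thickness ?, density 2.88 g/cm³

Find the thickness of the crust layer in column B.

Take the compensation level at the base of the deeper column (depth z_c below the surface of column A) and equate Σ ρ_i t_i down to z_c; mantle fills any gap and the z_c terms cancel.
Column A: 0.844×0.92 + 28.4×2.78 + (z_c − 29.244)×3.21
Column B: 1.71×0 + x×2.88 + (z_c − 1.71 − 0 − x)×3.21
The z_c×3.21 term appears on both sides and cancels. Collect the known terms of each column as K = Σ(ρt)_known − 3.21 × (depth of known layers): K_A = 79.72848 − 3.21×29.244 = −14.14476; K_B = 0 − 3.21×(1.71 + 0) = −5.4891.
Balance: K_A = K_B − x×(3.21 − 2.88), so x = (K_B − K_A)/(3.21 − 2.88) = 8.65566/0.33 = 26.2 km.

26.2 km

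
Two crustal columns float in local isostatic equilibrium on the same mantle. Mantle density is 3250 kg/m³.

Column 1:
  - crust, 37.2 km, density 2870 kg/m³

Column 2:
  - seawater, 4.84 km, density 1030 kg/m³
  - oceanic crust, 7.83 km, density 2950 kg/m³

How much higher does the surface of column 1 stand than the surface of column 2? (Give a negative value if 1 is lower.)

For any compensation level in the mantle, the mantle terms cancel and isostasy reduces to e = (Σt_1 − Σt_2) − (Σ(ρt)_1 − Σ(ρt)_2) / ρ_m.
Σt_1 = 37.2 km; Σt_2 = 12.67 km; Σ(ρt)_1 = 106764; Σ(ρt)_2 = 28083.7 (in km·kg/m³).
e = (37.2 − 12.67) − (106764 − 28083.7) / 3250 = 0.321 km.

0.321 km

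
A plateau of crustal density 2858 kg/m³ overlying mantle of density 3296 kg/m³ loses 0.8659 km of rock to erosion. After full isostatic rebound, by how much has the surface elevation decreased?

Rebound u = e ρ_c/ρ_m = 0.8659 km × 2858/3296 = 0.7508 km.
Net surface drop = e − u = 0.8659 km − 0.7508 km = e (ρ_m − ρ_c)/ρ_m = 0.115 km.

0.115 km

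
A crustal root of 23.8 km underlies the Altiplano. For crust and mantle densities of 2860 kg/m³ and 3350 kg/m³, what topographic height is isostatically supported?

4.08 km

For local isostatic compensation: ρ_c h = (ρ_m − ρ_c) r.
h = r (ρ_m − ρ_c) / ρ_c = 23.8 km × (3350 − 2860) / 2860 = 4.08 km.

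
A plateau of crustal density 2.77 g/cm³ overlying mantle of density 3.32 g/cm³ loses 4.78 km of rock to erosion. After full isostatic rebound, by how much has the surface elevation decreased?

0.792 km

Rebound u = e ρ_c/ρ_m = 4.78 km × 2.77/3.32 = 3.988 km.
Net surface drop = e − u = 4.78 km − 3.988 km = e (ρ_m − ρ_c)/ρ_m = 0.792 km.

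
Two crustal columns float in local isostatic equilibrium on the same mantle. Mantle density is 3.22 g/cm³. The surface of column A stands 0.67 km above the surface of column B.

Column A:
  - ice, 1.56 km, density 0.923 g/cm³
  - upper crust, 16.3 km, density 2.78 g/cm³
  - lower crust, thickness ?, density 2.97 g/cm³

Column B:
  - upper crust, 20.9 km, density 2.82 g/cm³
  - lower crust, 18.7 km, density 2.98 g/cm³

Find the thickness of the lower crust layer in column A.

17 km

Take the compensation level at the base of the deeper column (depth z_c below the surface of column A) and equate Σ ρ_i t_i down to z_c; mantle fills any gap and the z_c terms cancel.
Column A: 1.56×0.923 + 16.3×2.78 + x×2.97 + (z_c − 17.86 − x)×3.22
Column B: 0.67×0 + 20.9×2.82 + 18.7×2.98 + (z_c − 0.67 − 39.6)×3.22
The z_c×3.22 term appears on both sides and cancels. Collect the known terms of each column as K = Σ(ρt)_known − 3.22 × (depth of known layers): K_A = 46.75388 − 3.22×17.86 = −10.75532; K_B = 114.664 − 3.22×(0.67 + 39.6) = −15.0054.
Balance: K_A − x×(3.22 − 2.97) = K_B, so x = (K_A − K_B)/(3.22 − 2.97) = 4.25008/0.25 = 17 km.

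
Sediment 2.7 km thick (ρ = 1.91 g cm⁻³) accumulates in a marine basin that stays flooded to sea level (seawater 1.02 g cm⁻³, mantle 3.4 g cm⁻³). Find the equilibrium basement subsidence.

1.01 km

Submarine loading: the sediment displaces seawater, and the subsidence is in turn flooded, so s (ρ_m − ρ_w) = t (ρ_sed − ρ_w).
s = 2.7 km × (1.91 − 1.02) / (3.4 − 1.02) = 1.01 km.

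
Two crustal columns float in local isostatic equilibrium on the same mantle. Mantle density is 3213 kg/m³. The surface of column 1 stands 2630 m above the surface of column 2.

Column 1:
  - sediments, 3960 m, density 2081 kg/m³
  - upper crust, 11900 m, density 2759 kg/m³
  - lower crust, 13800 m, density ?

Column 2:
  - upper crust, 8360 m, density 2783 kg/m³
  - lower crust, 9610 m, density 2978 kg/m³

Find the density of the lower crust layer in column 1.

Take the compensation level at the base of the deeper column (depth z_c below the surface of column 1) and equate Σ ρ_i t_i down to z_c; mantle fills any gap and the z_c terms cancel.
Column 1: 3960×2081 + 11900×2759 + 13800×ρ + (z_c − 29660)×3213
Column 2: 2630×0 + 8360×2783 + 9610×2978 + (z_c − 2630 − 17970)×3213
The z_c×3213 term appears on both sides and cancels. Collect the known terms of each column as K = Σ(ρt)_known − 3213 × (depth of known layers): K_1 = 41072860 − 3213×29660 = −54224720; K_2 = 51884460 − 3213×(2630 + 17970) = −14303340.
Balance: K_1 + 13800×ρ = K_2, so ρ = (K_2 − K_1)/13800 = 39921400/13800 = 2890 kg/m³.

2890 kg/m³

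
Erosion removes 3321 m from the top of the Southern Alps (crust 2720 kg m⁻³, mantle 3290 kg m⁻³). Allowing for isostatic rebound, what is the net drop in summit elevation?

575 m

Rebound u = e ρ_c/ρ_m = 3321 m × 2720/3290 = 2746 m.
Net surface drop = e − u = 3321 m − 2746 m = e (ρ_m − ρ_c)/ρ_m = 575 m.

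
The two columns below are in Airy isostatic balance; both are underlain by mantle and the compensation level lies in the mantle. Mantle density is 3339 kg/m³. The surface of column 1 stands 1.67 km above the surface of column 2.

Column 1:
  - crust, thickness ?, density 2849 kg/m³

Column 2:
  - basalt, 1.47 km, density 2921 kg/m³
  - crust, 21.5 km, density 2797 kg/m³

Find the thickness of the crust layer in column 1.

36.4 km

Take the compensation level at the base of the deeper column (depth z_c below the surface of column 1) and equate Σ ρ_i t_i down to z_c; mantle fills any gap and the z_c terms cancel.
Column 1: x×2849 + (z_c − 0 − x)×3339
Column 2: 1.67×0 + 1.47×2921 + 21.5×2797 + (z_c − 1.67 − 22.97)×3339
The z_c×3339 term appears on both sides and cancels. Collect the known terms of each column as K = Σ(ρt)_known − 3339 × (depth of known layers): K_1 = 0 − 3339×0 = 0; K_2 = 64429.37 − 3339×(1.67 + 22.97) = −17843.59.
Balance: K_1 − x×(3339 − 2849) = K_2, so x = (K_1 − K_2)/(3339 − 2849) = 17843.6/490 = 36.4 km.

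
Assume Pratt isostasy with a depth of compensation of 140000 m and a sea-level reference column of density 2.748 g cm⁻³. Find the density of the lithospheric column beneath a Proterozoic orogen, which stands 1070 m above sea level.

2.73 g cm⁻³

Pratt balance: ρ_ref D = ρ (D + h).
ρ = ρ_ref D/(D + h) = 2.748 × 140000 m/(140000 m + 1070 m) = 2.73 g cm⁻³.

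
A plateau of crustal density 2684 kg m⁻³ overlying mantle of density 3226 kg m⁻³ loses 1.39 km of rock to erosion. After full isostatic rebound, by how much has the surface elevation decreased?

0.234 km

Rebound u = e ρ_c/ρ_m = 1.39 km × 2684/3226 = 1.156 km.
Net surface drop = e − u = 1.39 km − 1.156 km = e (ρ_m − ρ_c)/ρ_m = 0.234 km.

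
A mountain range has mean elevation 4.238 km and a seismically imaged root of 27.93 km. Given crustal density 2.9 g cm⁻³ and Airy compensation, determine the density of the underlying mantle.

3.34 g cm⁻³

Airy balance: ρ_c h = (ρ_m − ρ_c) r → ρ_m = ρ_c (1 + h/r).
ρ_m = 2.9 × (1 + 4.238 km/27.93 km) = 3.34 g cm⁻³.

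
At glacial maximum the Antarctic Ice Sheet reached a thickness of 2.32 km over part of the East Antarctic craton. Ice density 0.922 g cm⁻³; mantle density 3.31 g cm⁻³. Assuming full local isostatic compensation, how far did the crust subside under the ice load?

For local isostatic compensation: the ice load ρ_ice t is balanced by mantle displaced below, ρ_m s.
s = t ρ_ice / ρ_m = 2.32 km × 0.922/3.31 = 0.646 km.

0.646 km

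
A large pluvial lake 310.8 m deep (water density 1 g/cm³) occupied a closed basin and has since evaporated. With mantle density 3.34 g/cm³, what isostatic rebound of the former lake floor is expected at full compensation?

u = d ρ_w/ρ_m = 310.8 m × 1/3.34 = 93.1 m.

93.1 m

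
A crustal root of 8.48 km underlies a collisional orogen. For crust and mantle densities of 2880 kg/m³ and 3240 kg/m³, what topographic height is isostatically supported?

1.06 km

In Airy isostatic equilibrium: ρ_c h = (ρ_m − ρ_c) r.
h = r (ρ_m − ρ_c) / ρ_c = 8.48 km × (3240 − 2880) / 2880 = 1.06 km.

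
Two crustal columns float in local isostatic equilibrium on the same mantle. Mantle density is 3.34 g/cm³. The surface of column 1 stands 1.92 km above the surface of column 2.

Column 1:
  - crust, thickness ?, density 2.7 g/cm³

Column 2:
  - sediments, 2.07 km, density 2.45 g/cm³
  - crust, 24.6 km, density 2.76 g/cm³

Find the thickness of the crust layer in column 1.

35.2 km

Take the compensation level at the base of the deeper column (depth z_c below the surface of column 1) and equate Σ ρ_i t_i down to z_c; mantle fills any gap and the z_c terms cancel.
Column 1: x×2.7 + (z_c − 0 − x)×3.34
Column 2: 1.92×0 + 2.07×2.45 + 24.6×2.76 + (z_c − 1.92 − 26.67)×3.34
The z_c×3.34 term appears on both sides and cancels. Collect the known terms of each column as K = Σ(ρt)_known − 3.34 × (depth of known layers): K_1 = 0 − 3.34×0 = 0; K_2 = 72.9675 − 3.34×(1.92 + 26.67) = −22.5231.
Balance: K_1 − x×(3.34 − 2.7) = K_2, so x = (K_1 − K_2)/(3.34 − 2.7) = 22.5231/0.64 = 35.2 km.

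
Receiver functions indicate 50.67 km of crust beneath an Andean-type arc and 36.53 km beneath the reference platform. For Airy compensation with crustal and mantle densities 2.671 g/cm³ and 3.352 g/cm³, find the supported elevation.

Excess crust Δ = 50.67 km − 36.53 km = 14.14 km, split between elevation h and root r with h + r = Δ.
Airy balance ρ_c h = (ρ_m − ρ_c) r gives r = h ρ_c/(ρ_m − ρ_c), so h (1 + ρ_c/(ρ_m − ρ_c)) = Δ, i.e. h = Δ (ρ_m − ρ_c)/ρ_m.
h = 14.14 km × 0.681/3.352 = 2.87 km.

2.87 km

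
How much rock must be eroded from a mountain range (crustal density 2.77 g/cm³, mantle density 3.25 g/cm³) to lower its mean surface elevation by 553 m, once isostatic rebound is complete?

Net drop Δ = e − u = e − e ρ_c/ρ_m = e (ρ_m − ρ_c)/ρ_m.
e = Δ ρ_m/(ρ_m − ρ_c) = 553 m × 3.25/0.48 = 3740 m.

3740 m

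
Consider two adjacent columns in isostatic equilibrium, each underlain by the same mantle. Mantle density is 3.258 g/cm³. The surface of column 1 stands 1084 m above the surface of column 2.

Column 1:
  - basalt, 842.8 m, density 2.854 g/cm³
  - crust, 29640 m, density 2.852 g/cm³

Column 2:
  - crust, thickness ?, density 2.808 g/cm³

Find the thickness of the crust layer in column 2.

19700 m

Take the compensation level at the base of the deeper column (depth z_c below the surface of column 1) and equate Σ ρ_i t_i down to z_c; mantle fills any gap and the z_c terms cancel.
Column 1: 842.8×2.854 + 29640×2.852 + (z_c − 30482.8)×3.258
Column 2: 1084×0 + x×2.808 + (z_c − 1084 − 0 − x)×3.258
The z_c×3.258 term appears on both sides and cancels. Collect the known terms of each column as K = Σ(ρt)_known − 3.258 × (depth of known layers): K_1 = 86938.6312 − 3.258×30482.8 = −12374.3312; K_2 = 0 − 3.258×(1084 + 0) = −3531.672.
Balance: K_1 = K_2 − x×(3.258 − 2.808), so x = (K_2 − K_1)/(3.258 − 2.808) = 8842.66/0.45 = 19700 m.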